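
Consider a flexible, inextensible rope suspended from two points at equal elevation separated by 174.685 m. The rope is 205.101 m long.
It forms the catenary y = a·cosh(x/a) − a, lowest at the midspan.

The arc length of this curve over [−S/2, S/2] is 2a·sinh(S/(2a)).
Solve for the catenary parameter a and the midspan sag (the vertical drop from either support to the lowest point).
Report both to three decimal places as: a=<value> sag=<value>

a=87.601 sag=47.271

seed: a₀ = √(S³/(24(L−S))) = √(174.685³/(24·30.416)) = 85.452889
iter 1: u=1.022113  f(a)=+1.629e+00  f'(a)=-7.891e-01  a ← 85.452889 − (+1.629e+00/-7.891e-01) = 87.517199
iter 2: u=0.998004  f(a)=+6.089e-02  f'(a)=-7.311e-01  a ← 87.517199 − (+6.089e-02/-7.311e-01) = 87.600492
iter 3: u=0.997055  f(a)=+9.242e-05  f'(a)=-7.289e-01  a ← 87.600492 − (+9.242e-05/-7.289e-01) = 87.600619
iter 4: u=0.997053  f(a)=+2.136e-10  f'(a)=-7.289e-01  a ← 87.600619 − (+2.136e-10/-7.289e-01) = 87.600619
iter 5: u=0.997053  f(a)=+0.000e+00  f'(a)=-7.289e-01  a ← 87.600619 − (+0.000e+00/-7.289e-01) = 87.600619
converged: |Δa| < 1e-12 after 5 iterations
sag = a·(cosh(S/(2a)) − 1) = 87.600619·(cosh(0.997053) − 1) = 47.271445
T_max/T_min = cosh(S/(2a)) = 1.539625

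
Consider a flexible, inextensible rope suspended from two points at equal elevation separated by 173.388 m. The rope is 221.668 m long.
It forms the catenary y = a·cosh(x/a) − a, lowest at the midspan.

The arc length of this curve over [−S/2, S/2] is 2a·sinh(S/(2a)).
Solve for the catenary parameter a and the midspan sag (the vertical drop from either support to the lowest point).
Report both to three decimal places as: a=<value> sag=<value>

seed: a₀ = √(S³/(24(L−S))) = √(173.388³/(24·48.280)) = 67.071698
iter 1: u=1.292557  f(a)=+4.197e+00  f'(a)=-1.695e+00  a ← 67.071698 − (+4.197e+00/-1.695e+00) = 69.548003
iter 2: u=1.246535  f(a)=+2.436e-01  f'(a)=-1.503e+00  a ← 69.548003 − (+2.436e-01/-1.503e+00) = 69.710068
iter 3: u=1.243637  f(a)=+9.330e-04  f'(a)=-1.492e+00  a ← 69.710068 − (+9.330e-04/-1.492e+00) = 69.710694
iter 4: u=1.243626  f(a)=+1.379e-08  f'(a)=-1.492e+00  a ← 69.710694 − (+1.379e-08/-1.492e+00) = 69.710694
iter 5: u=1.243626  f(a)=+2.842e-14  f'(a)=-1.492e+00  a ← 69.710694 − (+2.842e-14/-1.492e+00) = 69.710694
converged: |Δa| < 1e-12 after 5 iterations
sag = a·(cosh(S/(2a)) − 1) = 69.710694·(cosh(1.243626) − 1) = 61.223474
T_max/T_min = cosh(S/(2a)) = 1.878251

a=69.711 sag=61.223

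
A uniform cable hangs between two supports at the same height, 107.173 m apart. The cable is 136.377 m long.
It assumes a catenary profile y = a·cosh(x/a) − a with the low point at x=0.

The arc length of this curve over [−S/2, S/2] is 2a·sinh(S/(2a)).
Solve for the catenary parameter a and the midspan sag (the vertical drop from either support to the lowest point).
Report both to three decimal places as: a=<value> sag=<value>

a=43.524 sag=37.371

seed: a₀ = √(S³/(24(L−S))) = √(107.173³/(24·29.204)) = 41.908420
iter 1: u=1.278657  f(a)=+2.482e+00  f'(a)=-1.635e+00  a ← 41.908420 − (+2.482e+00/-1.635e+00) = 43.426473
iter 2: u=1.233959  f(a)=+1.413e-01  f'(a)=-1.454e+00  a ← 43.426473 − (+1.413e-01/-1.454e+00) = 43.523626
iter 3: u=1.231205  f(a)=+5.185e-04  f'(a)=-1.443e+00  a ← 43.523626 − (+5.185e-04/-1.443e+00) = 43.523985
iter 4: u=1.231195  f(a)=+7.041e-09  f'(a)=-1.443e+00  a ← 43.523985 − (+7.041e-09/-1.443e+00) = 43.523985
iter 5: u=1.231195  f(a)=+2.842e-14  f'(a)=-1.443e+00  a ← 43.523985 − (+2.842e-14/-1.443e+00) = 43.523985
converged: |Δa| < 1e-12 after 5 iterations
sag = a·(cosh(S/(2a)) − 1) = 43.523985·(cosh(1.231195) − 1) = 37.371063
T_max/T_min = cosh(S/(2a)) = 1.858631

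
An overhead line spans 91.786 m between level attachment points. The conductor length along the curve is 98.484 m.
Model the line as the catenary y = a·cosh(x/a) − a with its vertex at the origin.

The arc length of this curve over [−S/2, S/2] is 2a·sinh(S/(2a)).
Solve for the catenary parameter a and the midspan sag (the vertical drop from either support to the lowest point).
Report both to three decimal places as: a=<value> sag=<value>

seed: a₀ = √(S³/(24(L−S))) = √(91.786³/(24·6.698)) = 69.356389
iter 1: u=0.661698  f(a)=+1.482e-01  f'(a)=-2.017e-01  a ← 69.356389 − (+1.482e-01/-2.017e-01) = 70.090869
iter 2: u=0.654764  f(a)=+2.387e-03  f'(a)=-1.953e-01  a ← 70.090869 − (+2.387e-03/-1.953e-01) = 70.103090
iter 3: u=0.654650  f(a)=+6.417e-07  f'(a)=-1.952e-01  a ← 70.103090 − (+6.417e-07/-1.952e-01) = 70.103093
iter 4: u=0.654650  f(a)=+5.684e-14  f'(a)=-1.952e-01  a ← 70.103093 − (+5.684e-14/-1.952e-01) = 70.103093
converged: |Δa| < 1e-12 after 4 iterations
sag = a·(cosh(S/(2a)) − 1) = 70.103093·(cosh(0.654650) − 1) = 15.566144
T_max/T_min = cosh(S/(2a)) = 1.222046

a=70.103 sag=15.566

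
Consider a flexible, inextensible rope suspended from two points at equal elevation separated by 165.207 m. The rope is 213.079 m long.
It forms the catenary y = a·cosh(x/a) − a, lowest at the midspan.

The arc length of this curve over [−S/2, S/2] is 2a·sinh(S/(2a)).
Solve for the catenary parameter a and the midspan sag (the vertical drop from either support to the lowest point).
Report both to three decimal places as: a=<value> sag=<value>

a=65.206 sag=59.704

seed: a₀ = √(S³/(24(L−S))) = √(165.207³/(24·47.872)) = 62.646420
iter 1: u=1.318567  f(a)=+4.338e+00  f'(a)=-1.811e+00  a ← 62.646420 − (+4.338e+00/-1.811e+00) = 65.041704
iter 2: u=1.270008  f(a)=+2.612e-01  f'(a)=-1.599e+00  a ← 65.041704 − (+2.612e-01/-1.599e+00) = 65.205067
iter 3: u=1.266826  f(a)=+1.081e-03  f'(a)=-1.586e+00  a ← 65.205067 − (+1.081e-03/-1.586e+00) = 65.205749
iter 4: u=1.266813  f(a)=+1.870e-08  f'(a)=-1.586e+00  a ← 65.205749 − (+1.870e-08/-1.586e+00) = 65.205749
iter 5: u=1.266813  f(a)=-2.842e-14  f'(a)=-1.586e+00  a ← 65.205749 − (-2.842e-14/-1.586e+00) = 65.205749
converged: |Δa| < 1e-12 after 5 iterations
sag = a·(cosh(S/(2a)) − 1) = 65.205749·(cosh(1.266813) − 1) = 59.704037
T_max/T_min = cosh(S/(2a)) = 1.915625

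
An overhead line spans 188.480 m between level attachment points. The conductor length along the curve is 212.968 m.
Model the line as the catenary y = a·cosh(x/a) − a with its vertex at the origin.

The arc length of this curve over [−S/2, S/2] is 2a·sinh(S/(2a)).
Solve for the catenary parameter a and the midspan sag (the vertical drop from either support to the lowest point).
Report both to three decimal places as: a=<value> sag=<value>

a=108.758 sag=43.450

seed: a₀ = √(S³/(24(L−S))) = √(188.480³/(24·24.488)) = 106.737157
iter 1: u=0.882917  f(a)=+9.724e-01  f'(a)=-4.956e-01  a ← 106.737157 − (+9.724e-01/-4.956e-01) = 108.699078
iter 2: u=0.866981  f(a)=+2.746e-02  f'(a)=-4.680e-01  a ← 108.699078 − (+2.746e-02/-4.680e-01) = 108.757749
iter 3: u=0.866513  f(a)=+2.330e-05  f'(a)=-4.672e-01  a ← 108.757749 − (+2.330e-05/-4.672e-01) = 108.757799
iter 4: u=0.866513  f(a)=+1.677e-11  f'(a)=-4.672e-01  a ← 108.757799 − (+1.677e-11/-4.672e-01) = 108.757799
converged: |Δa| < 1e-12 after 4 iterations
sag = a·(cosh(S/(2a)) − 1) = 108.757799·(cosh(0.866513) − 1) = 43.449629
T_max/T_min = cosh(S/(2a)) = 1.399508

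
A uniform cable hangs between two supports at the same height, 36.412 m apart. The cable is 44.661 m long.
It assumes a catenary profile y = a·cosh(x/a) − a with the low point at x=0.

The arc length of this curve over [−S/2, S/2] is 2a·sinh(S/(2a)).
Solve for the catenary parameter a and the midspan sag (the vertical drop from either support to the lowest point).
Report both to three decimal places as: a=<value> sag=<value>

a=16.121 sag=11.421

seed: a₀ = √(S³/(24(L−S))) = √(36.412³/(24·8.249)) = 15.615667
iter 1: u=1.165880  f(a)=+5.791e-01  f'(a)=-1.207e+00  a ← 15.615667 − (+5.791e-01/-1.207e+00) = 16.095368
iter 2: u=1.131133  f(a)=+2.776e-02  f'(a)=-1.094e+00  a ← 16.095368 − (+2.776e-02/-1.094e+00) = 16.120739
iter 3: u=1.129353  f(a)=+7.087e-05  f'(a)=-1.088e+00  a ← 16.120739 − (+7.087e-05/-1.088e+00) = 16.120804
iter 4: u=1.129348  f(a)=+4.646e-10  f'(a)=-1.088e+00  a ← 16.120804 − (+4.646e-10/-1.088e+00) = 16.120804
iter 5: u=1.129348  f(a)=-7.105e-15  f'(a)=-1.088e+00  a ← 16.120804 − (-7.105e-15/-1.088e+00) = 16.120804
converged: |Δa| < 1e-12 after 5 iterations
sag = a·(cosh(S/(2a)) − 1) = 16.120804·(cosh(1.129348) − 1) = 11.420648
T_max/T_min = cosh(S/(2a)) = 1.708442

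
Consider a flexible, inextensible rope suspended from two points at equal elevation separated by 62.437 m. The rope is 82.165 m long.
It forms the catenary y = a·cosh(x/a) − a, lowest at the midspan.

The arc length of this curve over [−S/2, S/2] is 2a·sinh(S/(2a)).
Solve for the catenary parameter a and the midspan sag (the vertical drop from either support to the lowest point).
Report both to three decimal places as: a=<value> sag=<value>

seed: a₀ = √(S³/(24(L−S))) = √(62.437³/(24·19.728)) = 22.673360
iter 1: u=1.376880  f(a)=+1.957e+00  f'(a)=-2.093e+00  a ← 22.673360 − (+1.957e+00/-2.093e+00) = 23.608127
iter 2: u=1.322362  f(a)=+1.275e-01  f'(a)=-1.829e+00  a ← 23.608127 − (+1.275e-01/-1.829e+00) = 23.677862
iter 3: u=1.318468  f(a)=+6.250e-04  f'(a)=-1.811e+00  a ← 23.677862 − (+6.250e-04/-1.811e+00) = 23.678207
iter 4: u=1.318449  f(a)=+1.518e-08  f'(a)=-1.811e+00  a ← 23.678207 − (+1.518e-08/-1.811e+00) = 23.678207
iter 5: u=1.318449  f(a)=+1.421e-14  f'(a)=-1.811e+00  a ← 23.678207 − (+1.421e-14/-1.811e+00) = 23.678207
converged: |Δa| < 1e-12 after 5 iterations
sag = a·(cosh(S/(2a)) − 1) = 23.678207·(cosh(1.318449) − 1) = 23.739398
T_max/T_min = cosh(S/(2a)) = 2.002584

a=23.678 sag=23.739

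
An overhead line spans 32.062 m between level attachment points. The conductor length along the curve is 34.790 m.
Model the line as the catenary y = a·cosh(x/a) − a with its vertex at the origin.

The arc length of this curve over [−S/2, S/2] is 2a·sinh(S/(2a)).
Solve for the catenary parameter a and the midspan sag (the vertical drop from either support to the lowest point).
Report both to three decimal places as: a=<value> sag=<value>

a=22.718 sag=5.895

seed: a₀ = √(S³/(24(L−S))) = √(32.062³/(24·2.728)) = 22.436655
iter 1: u=0.714500  f(a)=+7.049e-02  f'(a)=-2.558e-01  a ← 22.436655 − (+7.049e-02/-2.558e-01) = 22.712189
iter 2: u=0.705832  f(a)=+1.319e-03  f'(a)=-2.463e-01  a ← 22.712189 − (+1.319e-03/-2.463e-01) = 22.717546
iter 3: u=0.705666  f(a)=+4.819e-07  f'(a)=-2.461e-01  a ← 22.717546 − (+4.819e-07/-2.461e-01) = 22.717548
iter 4: u=0.705666  f(a)=+6.395e-14  f'(a)=-2.461e-01  a ← 22.717548 − (+6.395e-14/-2.461e-01) = 22.717548
converged: |Δa| < 1e-12 after 4 iterations
sag = a·(cosh(S/(2a)) − 1) = 22.717548·(cosh(0.705666) − 1) = 5.894915
T_max/T_min = cosh(S/(2a)) = 1.259487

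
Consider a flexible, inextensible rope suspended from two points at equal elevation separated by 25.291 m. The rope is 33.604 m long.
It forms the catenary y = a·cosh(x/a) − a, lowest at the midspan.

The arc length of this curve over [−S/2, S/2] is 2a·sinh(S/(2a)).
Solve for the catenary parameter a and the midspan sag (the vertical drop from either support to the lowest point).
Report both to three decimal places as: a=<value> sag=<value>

seed: a₀ = √(S³/(24(L−S))) = √(25.291³/(24·8.313)) = 9.004601
iter 1: u=1.404338  f(a)=+8.593e-01  f'(a)=-2.237e+00  a ← 9.004601 − (+8.593e-01/-2.237e+00) = 9.388707
iter 2: u=1.346884  f(a)=+5.804e-02  f'(a)=-1.944e+00  a ← 9.388707 − (+5.804e-02/-1.944e+00) = 9.418560
iter 3: u=1.342615  f(a)=+3.072e-04  f'(a)=-1.924e+00  a ← 9.418560 − (+3.072e-04/-1.924e+00) = 9.418719
iter 4: u=1.342592  f(a)=+8.708e-09  f'(a)=-1.924e+00  a ← 9.418719 − (+8.708e-09/-1.924e+00) = 9.418719
iter 5: u=1.342592  f(a)=+0.000e+00  f'(a)=-1.924e+00  a ← 9.418719 − (+0.000e+00/-1.924e+00) = 9.418719
converged: |Δa| < 1e-12 after 5 iterations
sag = a·(cosh(S/(2a)) − 1) = 9.418719·(cosh(1.342592) − 1) = 9.843147
T_max/T_min = cosh(S/(2a)) = 2.045062

a=9.419 sag=9.843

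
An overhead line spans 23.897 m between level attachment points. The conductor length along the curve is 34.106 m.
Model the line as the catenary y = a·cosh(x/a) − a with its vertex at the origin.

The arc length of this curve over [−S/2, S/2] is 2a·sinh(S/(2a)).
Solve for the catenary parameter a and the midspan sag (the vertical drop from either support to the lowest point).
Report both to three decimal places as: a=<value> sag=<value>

seed: a₀ = √(S³/(24(L−S))) = √(23.897³/(24·10.209)) = 7.463076
iter 1: u=1.601015  f(a)=+1.391e+00  f'(a)=-3.504e+00  a ← 7.463076 − (+1.391e+00/-3.504e+00) = 7.860046
iter 2: u=1.520156  f(a)=+1.187e-01  f'(a)=-2.930e+00  a ← 7.860046 − (+1.187e-01/-2.930e+00) = 7.900564
iter 3: u=1.512360  f(a)=+1.042e-03  f'(a)=-2.878e+00  a ← 7.900564 − (+1.042e-03/-2.878e+00) = 7.900927
iter 4: u=1.512291  f(a)=+8.195e-08  f'(a)=-2.878e+00  a ← 7.900927 − (+8.195e-08/-2.878e+00) = 7.900927
iter 5: u=1.512291  f(a)=-7.105e-15  f'(a)=-2.878e+00  a ← 7.900927 − (-7.105e-15/-2.878e+00) = 7.900927
converged: |Δa| < 1e-12 after 5 iterations
sag = a·(cosh(S/(2a)) − 1) = 7.900927·(cosh(1.512291) − 1) = 10.893473
T_max/T_min = cosh(S/(2a)) = 2.378759

a=7.901 sag=10.893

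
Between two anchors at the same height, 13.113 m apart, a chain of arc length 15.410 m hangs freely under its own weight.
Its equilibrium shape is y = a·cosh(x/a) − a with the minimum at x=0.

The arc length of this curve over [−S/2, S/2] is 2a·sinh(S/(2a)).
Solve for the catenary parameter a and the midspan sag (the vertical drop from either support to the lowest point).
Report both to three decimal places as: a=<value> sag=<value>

a=6.557 sag=3.560

seed: a₀ = √(S³/(24(L−S))) = √(13.113³/(24·2.297)) = 6.395389
iter 1: u=1.025192  f(a)=+1.238e-01  f'(a)=-7.967e-01  a ← 6.395389 − (+1.238e-01/-7.967e-01) = 6.550745
iter 2: u=1.000879  f(a)=+4.654e-03  f'(a)=-7.378e-01  a ← 6.550745 − (+4.654e-03/-7.378e-01) = 6.557052
iter 3: u=0.999916  f(a)=+7.148e-06  f'(a)=-7.356e-01  a ← 6.557052 − (+7.148e-06/-7.356e-01) = 6.557062
iter 4: u=0.999914  f(a)=+1.691e-11  f'(a)=-7.356e-01  a ← 6.557062 − (+1.691e-11/-7.356e-01) = 6.557062
iter 5: u=0.999914  f(a)=+1.776e-15  f'(a)=-7.356e-01  a ← 6.557062 − (+1.776e-15/-7.356e-01) = 6.557062
converged: |Δa| < 1e-12 after 5 iterations
sag = a·(cosh(S/(2a)) − 1) = 6.557062·(cosh(0.999914) − 1) = 3.560353
T_max/T_min = cosh(S/(2a)) = 1.542980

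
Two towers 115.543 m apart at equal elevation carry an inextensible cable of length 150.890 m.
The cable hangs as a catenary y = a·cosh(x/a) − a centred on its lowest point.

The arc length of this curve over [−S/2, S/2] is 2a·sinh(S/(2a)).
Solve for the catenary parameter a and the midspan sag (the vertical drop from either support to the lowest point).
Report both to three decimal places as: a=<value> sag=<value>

a=44.475 sag=43.103

seed: a₀ = √(S³/(24(L−S))) = √(115.543³/(24·35.347)) = 42.641607
iter 1: u=1.354815  f(a)=+3.389e+00  f'(a)=-1.983e+00  a ← 42.641607 − (+3.389e+00/-1.983e+00) = 44.351030
iter 2: u=1.302597  f(a)=+2.145e-01  f'(a)=-1.739e+00  a ← 44.351030 − (+2.145e-01/-1.739e+00) = 44.474354
iter 3: u=1.298985  f(a)=+9.871e-04  f'(a)=-1.723e+00  a ← 44.474354 − (+9.871e-04/-1.723e+00) = 44.474927
iter 4: u=1.298968  f(a)=+2.112e-08  f'(a)=-1.723e+00  a ← 44.474927 − (+2.112e-08/-1.723e+00) = 44.474927
iter 5: u=1.298968  f(a)=-2.842e-14  f'(a)=-1.723e+00  a ← 44.474927 − (-2.842e-14/-1.723e+00) = 44.474927
converged: |Δa| < 1e-12 after 5 iterations
sag = a·(cosh(S/(2a)) − 1) = 44.474927·(cosh(1.298968) − 1) = 43.103422
T_max/T_min = cosh(S/(2a)) = 1.969162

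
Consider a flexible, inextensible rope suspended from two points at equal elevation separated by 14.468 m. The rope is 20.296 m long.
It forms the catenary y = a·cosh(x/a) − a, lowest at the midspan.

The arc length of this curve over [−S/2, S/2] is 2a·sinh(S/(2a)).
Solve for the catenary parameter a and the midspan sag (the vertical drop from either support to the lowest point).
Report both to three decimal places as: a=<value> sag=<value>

a=4.912 sag=6.362

seed: a₀ = √(S³/(24(L−S))) = √(14.468³/(24·5.828)) = 4.653153
iter 1: u=1.554645  f(a)=+7.462e-01  f'(a)=-3.165e+00  a ← 4.653153 − (+7.462e-01/-3.165e+00) = 4.888918
iter 2: u=1.479673  f(a)=+6.046e-02  f'(a)=-2.671e+00  a ← 4.888918 − (+6.046e-02/-2.671e+00) = 4.911554
iter 3: u=1.472854  f(a)=+4.743e-04  f'(a)=-2.629e+00  a ← 4.911554 − (+4.743e-04/-2.629e+00) = 4.911734
iter 4: u=1.472800  f(a)=+2.970e-08  f'(a)=-2.629e+00  a ← 4.911734 − (+2.970e-08/-2.629e+00) = 4.911734
iter 5: u=1.472800  f(a)=+3.553e-15  f'(a)=-2.629e+00  a ← 4.911734 − (+3.553e-15/-2.629e+00) = 4.911734
converged: |Δa| < 1e-12 after 5 iterations
sag = a·(cosh(S/(2a)) − 1) = 4.911734·(cosh(1.472800) − 1) = 6.362441
T_max/T_min = cosh(S/(2a)) = 2.295355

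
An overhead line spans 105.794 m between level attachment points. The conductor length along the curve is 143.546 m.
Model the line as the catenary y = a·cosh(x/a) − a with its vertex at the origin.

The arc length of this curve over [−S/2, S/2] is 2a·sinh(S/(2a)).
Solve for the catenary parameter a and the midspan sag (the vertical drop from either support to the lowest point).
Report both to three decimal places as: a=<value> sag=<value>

seed: a₀ = √(S³/(24(L−S))) = √(105.794³/(24·37.752)) = 36.150637
iter 1: u=1.463238  f(a)=+4.254e+00  f'(a)=-2.571e+00  a ← 36.150637 − (+4.254e+00/-2.571e+00) = 37.804918
iter 2: u=1.399210  f(a)=+3.094e-01  f'(a)=-2.210e+00  a ← 37.804918 − (+3.094e-01/-2.210e+00) = 37.944941
iter 3: u=1.394046  f(a)=+1.921e-03  f'(a)=-2.182e+00  a ← 37.944941 − (+1.921e-03/-2.182e+00) = 37.945821
iter 4: u=1.394014  f(a)=+7.506e-08  f'(a)=-2.182e+00  a ← 37.945821 − (+7.506e-08/-2.182e+00) = 37.945821
iter 5: u=1.394014  f(a)=+0.000e+00  f'(a)=-2.182e+00  a ← 37.945821 − (+0.000e+00/-2.182e+00) = 37.945821
converged: |Δa| < 1e-12 after 5 iterations
sag = a·(cosh(S/(2a)) − 1) = 37.945821·(cosh(1.394014) − 1) = 43.240685
T_max/T_min = cosh(S/(2a)) = 2.139537

a=37.946 sag=43.241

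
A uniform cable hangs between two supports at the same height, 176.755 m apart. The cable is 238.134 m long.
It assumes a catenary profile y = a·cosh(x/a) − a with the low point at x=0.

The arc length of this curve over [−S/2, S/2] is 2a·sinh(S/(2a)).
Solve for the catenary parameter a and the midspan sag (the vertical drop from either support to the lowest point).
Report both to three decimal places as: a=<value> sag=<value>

seed: a₀ = √(S³/(24(L−S))) = √(176.755³/(24·61.379)) = 61.226867
iter 1: u=1.443443  f(a)=+6.721e+00  f'(a)=-2.455e+00  a ← 61.226867 − (+6.721e+00/-2.455e+00) = 63.964439
iter 2: u=1.381666  f(a)=+4.770e-01  f'(a)=-2.118e+00  a ← 63.964439 − (+4.770e-01/-2.118e+00) = 64.189690
iter 3: u=1.376818  f(a)=+2.809e-03  f'(a)=-2.093e+00  a ← 64.189690 − (+2.809e-03/-2.093e+00) = 64.191033
iter 4: u=1.376789  f(a)=+9.870e-08  f'(a)=-2.093e+00  a ← 64.191033 − (+9.870e-08/-2.093e+00) = 64.191033
iter 5: u=1.376789  f(a)=+0.000e+00  f'(a)=-2.093e+00  a ← 64.191033 − (+0.000e+00/-2.093e+00) = 64.191033
converged: |Δa| < 1e-12 after 5 iterations
sag = a·(cosh(S/(2a)) − 1) = 64.191033·(cosh(1.376789) − 1) = 71.076994
T_max/T_min = cosh(S/(2a)) = 2.107273

a=64.191 sag=71.077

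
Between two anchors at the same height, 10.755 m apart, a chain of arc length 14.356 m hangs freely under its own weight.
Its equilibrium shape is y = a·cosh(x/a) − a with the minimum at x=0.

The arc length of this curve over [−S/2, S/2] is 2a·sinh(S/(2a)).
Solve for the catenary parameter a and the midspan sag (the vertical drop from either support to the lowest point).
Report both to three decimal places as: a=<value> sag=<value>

seed: a₀ = √(S³/(24(L−S))) = √(10.755³/(24·3.601)) = 3.794010
iter 1: u=1.417366  f(a)=+3.795e-01  f'(a)=-2.308e+00  a ← 3.794010 − (+3.795e-01/-2.308e+00) = 3.958438
iter 2: u=1.358491  f(a)=+2.607e-02  f'(a)=-2.001e+00  a ← 3.958438 − (+2.607e-02/-2.001e+00) = 3.971464
iter 3: u=1.354035  f(a)=+1.430e-04  f'(a)=-1.979e+00  a ← 3.971464 − (+1.430e-04/-1.979e+00) = 3.971537
iter 4: u=1.354010  f(a)=+4.357e-09  f'(a)=-1.979e+00  a ← 3.971537 − (+4.357e-09/-1.979e+00) = 3.971537
iter 5: u=1.354010  f(a)=+0.000e+00  f'(a)=-1.979e+00  a ← 3.971537 − (+0.000e+00/-1.979e+00) = 3.971537
converged: |Δa| < 1e-12 after 5 iterations
sag = a·(cosh(S/(2a)) − 1) = 3.971537·(cosh(1.354010) − 1) = 4.231925
T_max/T_min = cosh(S/(2a)) = 2.065564

a=3.972 sag=4.232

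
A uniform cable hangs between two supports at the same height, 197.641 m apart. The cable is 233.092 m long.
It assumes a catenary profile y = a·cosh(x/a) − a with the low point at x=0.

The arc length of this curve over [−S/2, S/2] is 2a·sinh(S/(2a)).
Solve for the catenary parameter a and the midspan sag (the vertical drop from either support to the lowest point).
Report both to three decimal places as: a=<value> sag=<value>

a=97.720 sag=54.373

seed: a₀ = √(S³/(24(L−S))) = √(197.641³/(24·35.451)) = 95.256736
iter 1: u=1.037412  f(a)=+1.957e+00  f'(a)=-8.276e-01  a ← 95.256736 − (+1.957e+00/-8.276e-01) = 97.621824
iter 2: u=1.012279  f(a)=+7.527e-02  f'(a)=-7.650e-01  a ← 97.621824 − (+7.527e-02/-7.650e-01) = 97.720207
iter 3: u=1.011260  f(a)=+1.212e-04  f'(a)=-7.626e-01  a ← 97.720207 − (+1.212e-04/-7.626e-01) = 97.720365
iter 4: u=1.011258  f(a)=+3.151e-10  f'(a)=-7.626e-01  a ← 97.720365 − (+3.151e-10/-7.626e-01) = 97.720365
iter 5: u=1.011258  f(a)=+2.842e-14  f'(a)=-7.626e-01  a ← 97.720365 − (+2.842e-14/-7.626e-01) = 97.720365
converged: |Δa| < 1e-12 after 5 iterations
sag = a·(cosh(S/(2a)) − 1) = 97.720365·(cosh(1.011258) − 1) = 54.372501
T_max/T_min = cosh(S/(2a)) = 1.556409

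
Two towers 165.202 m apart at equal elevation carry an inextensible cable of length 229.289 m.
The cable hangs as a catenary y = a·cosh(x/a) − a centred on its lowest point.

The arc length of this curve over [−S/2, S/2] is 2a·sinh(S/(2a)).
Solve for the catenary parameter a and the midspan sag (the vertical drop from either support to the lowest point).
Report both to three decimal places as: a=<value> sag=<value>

seed: a₀ = √(S³/(24(L−S))) = √(165.202³/(24·64.087)) = 54.141759
iter 1: u=1.525643  f(a)=+7.885e+00  f'(a)=-2.966e+00  a ← 54.141759 − (+7.885e+00/-2.966e+00) = 56.800138
iter 2: u=1.454239  f(a)=+6.180e-01  f'(a)=-2.518e+00  a ← 56.800138 − (+6.180e-01/-2.518e+00) = 57.045563
iter 3: u=1.447983  f(a)=+4.509e-03  f'(a)=-2.481e+00  a ← 57.045563 − (+4.509e-03/-2.481e+00) = 57.047380
iter 4: u=1.447937  f(a)=+2.439e-07  f'(a)=-2.481e+00  a ← 57.047380 − (+2.439e-07/-2.481e+00) = 57.047380
iter 5: u=1.447937  f(a)=+8.527e-14  f'(a)=-2.481e+00  a ← 57.047380 − (+8.527e-14/-2.481e+00) = 57.047380
converged: |Δa| < 1e-12 after 5 iterations
sag = a·(cosh(S/(2a)) − 1) = 57.047380·(cosh(1.447937) − 1) = 71.006378
T_max/T_min = cosh(S/(2a)) = 2.244691

a=57.047 sag=71.006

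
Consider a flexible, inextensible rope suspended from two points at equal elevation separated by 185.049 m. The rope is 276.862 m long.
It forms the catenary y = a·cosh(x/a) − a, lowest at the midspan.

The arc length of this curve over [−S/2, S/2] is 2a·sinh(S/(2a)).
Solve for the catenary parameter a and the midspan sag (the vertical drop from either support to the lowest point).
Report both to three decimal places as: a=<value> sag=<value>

seed: a₀ = √(S³/(24(L−S))) = √(185.049³/(24·91.813)) = 53.625630
iter 1: u=1.725378  f(a)=+1.468e+01  f'(a)=-4.558e+00  a ← 53.625630 − (+1.468e+01/-4.558e+00) = 56.845324
iter 2: u=1.627654  f(a)=+1.426e+00  f'(a)=-3.712e+00  a ← 56.845324 − (+1.426e+00/-3.712e+00) = 57.229381
iter 3: u=1.616731  f(a)=+1.665e-02  f'(a)=-3.626e+00  a ← 57.229381 − (+1.665e-02/-3.626e+00) = 57.233973
iter 4: u=1.616601  f(a)=+2.329e-06  f'(a)=-3.625e+00  a ← 57.233973 − (+2.329e-06/-3.625e+00) = 57.233973
iter 5: u=1.616601  f(a)=+5.684e-14  f'(a)=-3.625e+00  a ← 57.233973 − (+5.684e-14/-3.625e+00) = 57.233973
converged: |Δa| < 1e-12 after 5 iterations
sag = a·(cosh(S/(2a)) − 1) = 57.233973·(cosh(1.616601) − 1) = 92.562120
T_max/T_min = cosh(S/(2a)) = 2.617258

a=57.234 sag=92.562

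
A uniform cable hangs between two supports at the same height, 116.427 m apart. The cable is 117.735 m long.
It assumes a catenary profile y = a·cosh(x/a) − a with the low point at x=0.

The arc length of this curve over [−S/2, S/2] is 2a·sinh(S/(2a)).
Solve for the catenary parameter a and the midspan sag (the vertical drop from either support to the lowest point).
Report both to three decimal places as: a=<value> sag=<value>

a=224.595 sag=7.587

seed: a₀ = √(S³/(24(L−S))) = √(116.427³/(24·1.308)) = 224.218306
iter 1: u=0.259629  f(a)=+4.416e-03  f'(a)=-1.175e-02  a ← 224.218306 − (+4.416e-03/-1.175e-02) = 224.594221
iter 2: u=0.259194  f(a)=+1.113e-05  f'(a)=-1.169e-02  a ← 224.594221 − (+1.113e-05/-1.169e-02) = 224.595173
iter 3: u=0.259193  f(a)=+7.108e-11  f'(a)=-1.169e-02  a ← 224.595173 − (+7.108e-11/-1.169e-02) = 224.595173
iter 4: u=0.259193  f(a)=+1.421e-14  f'(a)=-1.169e-02  a ← 224.595173 − (+1.421e-14/-1.169e-02) = 224.595173
converged: |Δa| < 1e-12 after 4 iterations
sag = a·(cosh(S/(2a)) − 1) = 224.595173·(cosh(0.259193) − 1) = 7.586597
T_max/T_min = cosh(S/(2a)) = 1.033779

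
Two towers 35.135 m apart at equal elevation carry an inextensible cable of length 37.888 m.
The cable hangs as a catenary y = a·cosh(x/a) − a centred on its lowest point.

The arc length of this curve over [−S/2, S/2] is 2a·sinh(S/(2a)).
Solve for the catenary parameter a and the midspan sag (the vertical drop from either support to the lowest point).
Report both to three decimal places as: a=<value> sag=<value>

a=25.917 sag=6.185

seed: a₀ = √(S³/(24(L−S))) = √(35.135³/(24·2.753)) = 25.621303
iter 1: u=0.685660  f(a)=+6.544e-02  f'(a)=-2.252e-01  a ← 25.621303 − (+6.544e-02/-2.252e-01) = 25.911934
iter 2: u=0.677969  f(a)=+1.130e-03  f'(a)=-2.175e-01  a ← 25.911934 − (+1.130e-03/-2.175e-01) = 25.917131
iter 3: u=0.677834  f(a)=+3.502e-07  f'(a)=-2.173e-01  a ← 25.917131 − (+3.502e-07/-2.173e-01) = 25.917133
iter 4: u=0.677833  f(a)=+3.553e-14  f'(a)=-2.173e-01  a ← 25.917133 − (+3.553e-14/-2.173e-01) = 25.917133
converged: |Δa| < 1e-12 after 4 iterations
sag = a·(cosh(S/(2a)) − 1) = 25.917133·(cosh(0.677833) − 1) = 6.185405
T_max/T_min = cosh(S/(2a)) = 1.238661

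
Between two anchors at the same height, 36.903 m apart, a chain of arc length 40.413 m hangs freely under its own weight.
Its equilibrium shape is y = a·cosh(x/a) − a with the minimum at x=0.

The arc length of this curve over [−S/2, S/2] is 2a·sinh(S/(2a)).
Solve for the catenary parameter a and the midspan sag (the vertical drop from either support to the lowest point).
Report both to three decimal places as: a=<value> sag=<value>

a=24.766 sag=7.197

seed: a₀ = √(S³/(24(L−S))) = √(36.903³/(24·3.510)) = 24.424930
iter 1: u=0.755437  f(a)=+1.015e-01  f'(a)=-3.042e-01  a ← 24.424930 − (+1.015e-01/-3.042e-01) = 24.758734
iter 2: u=0.745252  f(a)=+2.119e-03  f'(a)=-2.916e-01  a ← 24.758734 − (+2.119e-03/-2.916e-01) = 24.766001
iter 3: u=0.745033  f(a)=+9.664e-07  f'(a)=-2.913e-01  a ← 24.766001 − (+9.664e-07/-2.913e-01) = 24.766004
iter 4: u=0.745033  f(a)=+1.990e-13  f'(a)=-2.913e-01  a ← 24.766004 − (+1.990e-13/-2.913e-01) = 24.766004
converged: |Δa| < 1e-12 after 4 iterations
sag = a·(cosh(S/(2a)) − 1) = 24.766004·(cosh(0.745033) − 1) = 7.197375
T_max/T_min = cosh(S/(2a)) = 1.290615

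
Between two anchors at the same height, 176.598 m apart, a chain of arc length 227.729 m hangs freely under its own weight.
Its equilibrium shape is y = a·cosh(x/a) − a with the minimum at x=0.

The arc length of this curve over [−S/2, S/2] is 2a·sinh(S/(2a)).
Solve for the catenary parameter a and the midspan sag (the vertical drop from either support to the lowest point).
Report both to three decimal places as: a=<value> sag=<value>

seed: a₀ = √(S³/(24(L−S))) = √(176.598³/(24·51.131)) = 66.993228
iter 1: u=1.318029  f(a)=+4.629e+00  f'(a)=-1.809e+00  a ← 66.993228 − (+4.629e+00/-1.809e+00) = 69.552881
iter 2: u=1.269523  f(a)=+2.785e-01  f'(a)=-1.597e+00  a ← 69.552881 − (+2.785e-01/-1.597e+00) = 69.727307
iter 3: u=1.266347  f(a)=+1.151e-03  f'(a)=-1.584e+00  a ← 69.727307 − (+1.151e-03/-1.584e+00) = 69.728034
iter 4: u=1.266334  f(a)=+1.984e-08  f'(a)=-1.584e+00  a ← 69.728034 − (+1.984e-08/-1.584e+00) = 69.728034
iter 5: u=1.266334  f(a)=+0.000e+00  f'(a)=-1.584e+00  a ← 69.728034 − (+0.000e+00/-1.584e+00) = 69.728034
converged: |Δa| < 1e-12 after 5 iterations
sag = a·(cosh(S/(2a)) − 1) = 69.728034·(cosh(1.266334) − 1) = 63.790216
T_max/T_min = cosh(S/(2a)) = 1.914843

a=69.728 sag=63.790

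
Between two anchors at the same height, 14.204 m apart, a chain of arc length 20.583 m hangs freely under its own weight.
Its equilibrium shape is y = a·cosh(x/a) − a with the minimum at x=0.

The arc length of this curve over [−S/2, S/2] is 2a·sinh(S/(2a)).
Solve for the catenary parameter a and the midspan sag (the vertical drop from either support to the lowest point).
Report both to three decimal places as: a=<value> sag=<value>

a=4.592 sag=6.677

seed: a₀ = √(S³/(24(L−S))) = √(14.204³/(24·6.379)) = 4.326474
iter 1: u=1.641522  f(a)=+9.167e-01  f'(a)=-3.824e+00  a ← 4.326474 − (+9.167e-01/-3.824e+00) = 4.566207
iter 2: u=1.555339  f(a)=+8.171e-02  f'(a)=-3.170e+00  a ← 4.566207 − (+8.171e-02/-3.170e+00) = 4.591983
iter 3: u=1.546608  f(a)=+7.895e-04  f'(a)=-3.109e+00  a ← 4.591983 − (+7.895e-04/-3.109e+00) = 4.592237
iter 4: u=1.546523  f(a)=+7.528e-08  f'(a)=-3.108e+00  a ← 4.592237 − (+7.528e-08/-3.108e+00) = 4.592237
iter 5: u=1.546523  f(a)=+3.553e-15  f'(a)=-3.108e+00  a ← 4.592237 − (+3.553e-15/-3.108e+00) = 4.592237
converged: |Δa| < 1e-12 after 5 iterations
sag = a·(cosh(S/(2a)) − 1) = 4.592237·(cosh(1.546523) − 1) = 6.677351
T_max/T_min = cosh(S/(2a)) = 2.454052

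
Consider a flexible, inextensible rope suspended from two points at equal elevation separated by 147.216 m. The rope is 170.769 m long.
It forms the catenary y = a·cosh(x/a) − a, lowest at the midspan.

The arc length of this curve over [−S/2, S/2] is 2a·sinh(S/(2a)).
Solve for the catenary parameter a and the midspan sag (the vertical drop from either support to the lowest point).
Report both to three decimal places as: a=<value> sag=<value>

seed: a₀ = √(S³/(24(L−S))) = √(147.216³/(24·23.553)) = 75.128338
iter 1: u=0.979763  f(a)=+1.157e+00  f'(a)=-6.893e-01  a ← 75.128338 − (+1.157e+00/-6.893e-01) = 76.806360
iter 2: u=0.958358  f(a)=+3.989e-02  f'(a)=-6.425e-01  a ← 76.806360 − (+3.989e-02/-6.425e-01) = 76.868441
iter 3: u=0.957584  f(a)=+5.119e-05  f'(a)=-6.408e-01  a ← 76.868441 − (+5.119e-05/-6.408e-01) = 76.868521
iter 4: u=0.957583  f(a)=+8.453e-11  f'(a)=-6.408e-01  a ← 76.868521 − (+8.453e-11/-6.408e-01) = 76.868521
iter 5: u=0.957583  f(a)=+2.842e-14  f'(a)=-6.408e-01  a ← 76.868521 − (+2.842e-14/-6.408e-01) = 76.868521
converged: |Δa| < 1e-12 after 5 iterations
sag = a·(cosh(S/(2a)) − 1) = 76.868521·(cosh(0.957583) − 1) = 38.019609
T_max/T_min = cosh(S/(2a)) = 1.494606

a=76.869 sag=38.020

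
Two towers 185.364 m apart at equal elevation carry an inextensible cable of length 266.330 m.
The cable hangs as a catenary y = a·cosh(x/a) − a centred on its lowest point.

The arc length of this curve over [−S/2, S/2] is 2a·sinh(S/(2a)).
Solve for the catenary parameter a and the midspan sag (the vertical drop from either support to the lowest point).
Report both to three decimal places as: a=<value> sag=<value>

a=60.679 sag=85.659

seed: a₀ = √(S³/(24(L−S))) = √(185.364³/(24·80.966)) = 57.250743
iter 1: u=1.618879  f(a)=+1.130e+01  f'(a)=-3.643e+00  a ← 57.250743 − (+1.130e+01/-3.643e+00) = 60.351927
iter 2: u=1.535692  f(a)=+9.828e-01  f'(a)=-3.034e+00  a ← 60.351927 − (+9.828e-01/-3.034e+00) = 60.675860
iter 3: u=1.527494  f(a)=+9.005e-03  f'(a)=-2.979e+00  a ← 60.675860 − (+9.005e-03/-2.979e+00) = 60.678884
iter 4: u=1.527418  f(a)=+7.714e-07  f'(a)=-2.978e+00  a ← 60.678884 − (+7.714e-07/-2.978e+00) = 60.678884
iter 5: u=1.527418  f(a)=-5.684e-14  f'(a)=-2.978e+00  a ← 60.678884 − (-5.684e-14/-2.978e+00) = 60.678884
converged: |Δa| < 1e-12 after 5 iterations
sag = a·(cosh(S/(2a)) − 1) = 60.678884·(cosh(1.527418) − 1) = 85.659232
T_max/T_min = cosh(S/(2a)) = 2.411681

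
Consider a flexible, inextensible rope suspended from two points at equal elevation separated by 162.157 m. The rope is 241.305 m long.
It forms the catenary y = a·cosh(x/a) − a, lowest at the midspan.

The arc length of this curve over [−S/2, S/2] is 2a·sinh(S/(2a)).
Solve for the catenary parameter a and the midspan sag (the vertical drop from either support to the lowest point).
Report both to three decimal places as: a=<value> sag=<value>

seed: a₀ = √(S³/(24(L−S))) = √(162.157³/(24·79.148)) = 47.378135
iter 1: u=1.711306  f(a)=+1.243e+01  f'(a)=-4.428e+00  a ← 47.378135 − (+1.243e+01/-4.428e+00) = 50.185796
iter 2: u=1.615567  f(a)=+1.191e+00  f'(a)=-3.617e+00  a ← 50.185796 − (+1.191e+00/-3.617e+00) = 50.515037
iter 3: u=1.605037  f(a)=+1.348e-02  f'(a)=-3.535e+00  a ← 50.515037 − (+1.348e-02/-3.535e+00) = 50.518850
iter 4: u=1.604916  f(a)=+1.771e-06  f'(a)=-3.534e+00  a ← 50.518850 − (+1.771e-06/-3.534e+00) = 50.518851
iter 5: u=1.604916  f(a)=+8.527e-14  f'(a)=-3.534e+00  a ← 50.518851 − (+8.527e-14/-3.534e+00) = 50.518851
converged: |Δa| < 1e-12 after 5 iterations
sag = a·(cosh(S/(2a)) − 1) = 50.518851·(cosh(1.604916) − 1) = 80.283214
T_max/T_min = cosh(S/(2a)) = 2.589173

a=50.519 sag=80.283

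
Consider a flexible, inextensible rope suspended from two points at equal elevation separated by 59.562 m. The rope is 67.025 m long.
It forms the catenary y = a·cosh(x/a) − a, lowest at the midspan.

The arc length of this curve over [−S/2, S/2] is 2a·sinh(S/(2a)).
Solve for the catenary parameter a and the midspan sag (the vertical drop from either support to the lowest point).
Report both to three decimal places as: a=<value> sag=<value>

seed: a₀ = √(S³/(24(L−S))) = √(59.562³/(24·7.463)) = 34.347218
iter 1: u=0.867057  f(a)=+2.856e-01  f'(a)=-4.681e-01  a ← 34.347218 − (+2.856e-01/-4.681e-01) = 34.957324
iter 2: u=0.851924  f(a)=+7.787e-03  f'(a)=-4.429e-01  a ← 34.957324 − (+7.787e-03/-4.429e-01) = 34.974907
iter 3: u=0.851496  f(a)=+6.150e-06  f'(a)=-4.422e-01  a ← 34.974907 − (+6.150e-06/-4.422e-01) = 34.974921
iter 4: u=0.851496  f(a)=+3.851e-12  f'(a)=-4.422e-01  a ← 34.974921 − (+3.851e-12/-4.422e-01) = 34.974921
converged: |Δa| < 1e-12 after 4 iterations
sag = a·(cosh(S/(2a)) − 1) = 34.974921·(cosh(0.851496) − 1) = 13.464038
T_max/T_min = cosh(S/(2a)) = 1.384963

a=34.975 sag=13.464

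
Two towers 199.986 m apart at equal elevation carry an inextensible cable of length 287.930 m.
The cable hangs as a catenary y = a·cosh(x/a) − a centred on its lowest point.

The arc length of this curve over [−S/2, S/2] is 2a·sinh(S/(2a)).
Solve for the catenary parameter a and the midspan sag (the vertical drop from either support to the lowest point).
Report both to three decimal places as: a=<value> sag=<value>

seed: a₀ = √(S³/(24(L−S))) = √(199.986³/(24·87.944)) = 61.558873
iter 1: u=1.624347  f(a)=+1.236e+01  f'(a)=-3.686e+00  a ← 61.558873 − (+1.236e+01/-3.686e+00) = 64.911871
iter 2: u=1.540442  f(a)=+1.082e+00  f'(a)=-3.066e+00  a ← 64.911871 − (+1.082e+00/-3.066e+00) = 65.264576
iter 3: u=1.532118  f(a)=+1.004e-02  f'(a)=-3.010e+00  a ← 65.264576 − (+1.004e-02/-3.010e+00) = 65.267912
iter 4: u=1.532039  f(a)=+8.826e-07  f'(a)=-3.009e+00  a ← 65.267912 − (+8.826e-07/-3.009e+00) = 65.267912
iter 5: u=1.532039  f(a)=+5.684e-14  f'(a)=-3.009e+00  a ← 65.267912 − (+5.684e-14/-3.009e+00) = 65.267912
converged: |Δa| < 1e-12 after 5 iterations
sag = a·(cosh(S/(2a)) − 1) = 65.267912·(cosh(1.532039) − 1) = 92.801129
T_max/T_min = cosh(S/(2a)) = 2.421849

a=65.268 sag=92.801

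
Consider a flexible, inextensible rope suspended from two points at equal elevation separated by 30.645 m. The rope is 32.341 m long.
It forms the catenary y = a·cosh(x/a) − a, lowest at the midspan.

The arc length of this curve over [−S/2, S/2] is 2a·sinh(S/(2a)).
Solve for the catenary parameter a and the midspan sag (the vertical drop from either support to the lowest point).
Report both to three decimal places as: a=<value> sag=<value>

a=26.808 sag=4.499

seed: a₀ = √(S³/(24(L−S))) = √(30.645³/(24·1.696)) = 26.590157
iter 1: u=0.576247  f(a)=+2.838e-02  f'(a)=-1.319e-01  a ← 26.590157 − (+2.838e-02/-1.319e-01) = 26.805415
iter 2: u=0.571620  f(a)=+3.483e-04  f'(a)=-1.286e-01  a ← 26.805415 − (+3.483e-04/-1.286e-01) = 26.808123
iter 3: u=0.571562  f(a)=+5.392e-08  f'(a)=-1.286e-01  a ← 26.808123 − (+5.392e-08/-1.286e-01) = 26.808124
iter 4: u=0.571562  f(a)=+0.000e+00  f'(a)=-1.286e-01  a ← 26.808124 − (+0.000e+00/-1.286e-01) = 26.808124
converged: |Δa| < 1e-12 after 4 iterations
sag = a·(cosh(S/(2a)) − 1) = 26.808124·(cosh(0.571562) − 1) = 4.499392
T_max/T_min = cosh(S/(2a)) = 1.167837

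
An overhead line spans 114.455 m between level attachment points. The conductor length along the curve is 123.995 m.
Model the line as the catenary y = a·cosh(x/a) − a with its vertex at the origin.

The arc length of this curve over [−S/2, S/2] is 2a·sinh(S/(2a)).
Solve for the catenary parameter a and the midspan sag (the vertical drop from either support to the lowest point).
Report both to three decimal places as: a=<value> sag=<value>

a=81.916 sag=20.816

seed: a₀ = √(S³/(24(L−S))) = √(114.455³/(24·9.540)) = 80.923069
iter 1: u=0.707184  f(a)=+2.414e-01  f'(a)=-2.478e-01  a ← 80.923069 − (+2.414e-01/-2.478e-01) = 81.897357
iter 2: u=0.698771  f(a)=+4.429e-03  f'(a)=-2.388e-01  a ← 81.897357 − (+4.429e-03/-2.388e-01) = 81.915906
iter 3: u=0.698613  f(a)=+1.553e-06  f'(a)=-2.386e-01  a ← 81.915906 − (+1.553e-06/-2.386e-01) = 81.915913
iter 4: u=0.698613  f(a)=+1.847e-13  f'(a)=-2.386e-01  a ← 81.915913 − (+1.847e-13/-2.386e-01) = 81.915913
converged: |Δa| < 1e-12 after 4 iterations
sag = a·(cosh(S/(2a)) − 1) = 81.915913·(cosh(0.698613) − 1) = 20.816296
T_max/T_min = cosh(S/(2a)) = 1.254118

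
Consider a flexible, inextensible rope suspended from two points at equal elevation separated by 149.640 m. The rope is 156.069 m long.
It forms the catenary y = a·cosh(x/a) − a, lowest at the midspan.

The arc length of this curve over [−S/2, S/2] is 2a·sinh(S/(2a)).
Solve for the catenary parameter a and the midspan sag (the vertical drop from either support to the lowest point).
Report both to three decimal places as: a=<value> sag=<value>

seed: a₀ = √(S³/(24(L−S))) = √(149.640³/(24·6.429)) = 147.364955
iter 1: u=0.507719  f(a)=+8.337e-02  f'(a)=-8.952e-02  a ← 147.364955 − (+8.337e-02/-8.952e-02) = 148.296264
iter 2: u=0.504531  f(a)=+7.970e-04  f'(a)=-8.782e-02  a ← 148.296264 − (+7.970e-04/-8.782e-02) = 148.305339
iter 3: u=0.504500  f(a)=+7.438e-08  f'(a)=-8.780e-02  a ← 148.305339 − (+7.438e-08/-8.780e-02) = 148.305340
iter 4: u=0.504500  f(a)=-2.842e-14  f'(a)=-8.780e-02  a ← 148.305340 − (-2.842e-14/-8.780e-02) = 148.305340
converged: |Δa| < 1e-12 after 4 iterations
sag = a·(cosh(S/(2a)) − 1) = 148.305340·(cosh(0.504500) − 1) = 19.277049
T_max/T_min = cosh(S/(2a)) = 1.129982

a=148.305 sag=19.277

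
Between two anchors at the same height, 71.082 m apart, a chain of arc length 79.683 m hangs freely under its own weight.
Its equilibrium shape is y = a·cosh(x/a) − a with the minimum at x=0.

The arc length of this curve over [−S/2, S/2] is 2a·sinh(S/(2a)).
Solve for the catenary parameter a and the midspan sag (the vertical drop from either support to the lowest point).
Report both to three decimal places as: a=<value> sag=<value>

seed: a₀ = √(S³/(24(L−S))) = √(71.082³/(24·8.601)) = 41.711842
iter 1: u=0.852060  f(a)=+3.177e-01  f'(a)=-4.431e-01  a ← 41.711842 − (+3.177e-01/-4.431e-01) = 42.428724
iter 2: u=0.837664  f(a)=+8.375e-03  f'(a)=-4.200e-01  a ← 42.428724 − (+8.375e-03/-4.200e-01) = 42.448662
iter 3: u=0.837270  f(a)=+6.170e-06  f'(a)=-4.194e-01  a ← 42.448662 − (+6.170e-06/-4.194e-01) = 42.448676
iter 4: u=0.837270  f(a)=+3.354e-12  f'(a)=-4.194e-01  a ← 42.448676 − (+3.354e-12/-4.194e-01) = 42.448676
converged: |Δa| < 1e-12 after 4 iterations
sag = a·(cosh(S/(2a)) − 1) = 42.448676·(cosh(0.837270) − 1) = 15.768462
T_max/T_min = cosh(S/(2a)) = 1.371471

a=42.449 sag=15.768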